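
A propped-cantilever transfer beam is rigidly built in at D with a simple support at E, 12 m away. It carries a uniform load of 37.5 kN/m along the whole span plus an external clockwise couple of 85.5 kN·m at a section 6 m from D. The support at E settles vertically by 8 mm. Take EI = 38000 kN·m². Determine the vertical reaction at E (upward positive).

R_E = 176.2 kN

Choose R_E as the redundant. The primary structure is the cantilever fixed at D.
Deflection at E on the released cantilever, summing each load's contribution:
  UDL 37.5: wL⁴/(8EI) = 97200/EI
  clockwise couple 85.5 at a = 6: M₀a(2L − a)/(2EI) = 4617/EI
  δ_0 = 101817/EI
Flexibility coefficient — unit upward force at E: δ_{EE} = L³/(3EI) = 576/EI.
With EI = 38000 kN·m²: δ_0 = 2.6794 m and δ_{EE} = 0.015158 m/kN.
Compatibility — the beam at E must follow the support down by 0.008 m: δ_0 − R_E·δ_{EE} = 0.008, so R_E = (2.6794 − 0.008)/0.015158 = 176.2 kN.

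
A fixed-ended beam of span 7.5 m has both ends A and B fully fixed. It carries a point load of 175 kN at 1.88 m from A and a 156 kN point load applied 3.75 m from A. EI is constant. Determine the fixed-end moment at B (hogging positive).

M_B = 208 kN·m

Take the two fixed-end moments M_A, M_B as redundants; the released structure is the simple span AB.
End rotations of the released simple span under the applied load (×1/EI):
  at A: point load 175 at a = 1.88: Pab(L + b)/(6LEI) = 539.1/EI
  at B: point load 175 at a = 1.88: Pab(L + a)/(6LEI) = 385.4/EI
  at A: point load 156 at a = 3.75: Pab(L + b)/(6LEI) = 548.4/EI
  at B: point load 156 at a = 3.75: Pab(L + a)/(6LEI) = 548.4/EI
  θ_A0 = 1088/EI,  θ_B0 = 933.8/EI
Flexibility coefficients: a unit moment at one end gives L/(3EI) there and L/(6EI) at the far end, so f₁₁ = f₂₂ = 2.5/EI and f₁₂ = f₂₁ = 1.25/EI.
Compatibility — zero rotation at each built-in end:
  2.5 M_A + 1.25 M_B = 1088
  1.25 M_A + 2.5 M_B = 933.8
Solving the pair gives M_A = 331 kN·m and M_B = 208 kN·m (hogging).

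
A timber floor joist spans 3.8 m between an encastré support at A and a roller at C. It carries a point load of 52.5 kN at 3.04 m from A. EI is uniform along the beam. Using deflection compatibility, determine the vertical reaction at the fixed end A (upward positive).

R_A = 15.54 kN

Remove the prop at C; the released (primary) structure is a cantilever built in at A.
Deflection at C on the released cantilever, summing each load's contribution:
  point load 52.5 at a = 3.04: Pa²(3L − a)/(6EI) = 676/EI
Flexibility coefficient — unit upward force at C: δ_{CC} = L³/(3EI) = 18.29/EI.
The prop prevents deflection at C: R_C = δ_0/δ_{CC} = 676/18.29 = 36.96 kN.
Vertical equilibrium: R_A = ΣP − R_C = 52.5 − 36.96 = 15.54 kN.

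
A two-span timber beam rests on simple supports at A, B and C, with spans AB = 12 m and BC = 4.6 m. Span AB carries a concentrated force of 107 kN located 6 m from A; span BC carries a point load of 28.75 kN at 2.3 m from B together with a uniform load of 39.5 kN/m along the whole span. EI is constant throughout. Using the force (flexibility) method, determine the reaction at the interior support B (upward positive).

R_B = 221.8 kN

Insert a hinge at B; M_B is the redundant, and each span becomes simply supported.
End slopes at the hinge B, treating each span as simply supported:
  span AB: point load 107 at a = 6: Pab(L + a)/(6LEI) = 963/EI
  span BC: point load 28.75 at a = 2.3: Pab(L + b)/(6LEI) = 38.02/EI
  span BC: UDL 39.5: wL³/(24EI) = 160.2/EI
  relative rotation θ_0 = (963 + 198.2)/EI = 1161/EI
A unit hogging moment at B produces rotation L₁/(3EI) + L₂/(3EI) = 5.533/EI.
Slope continuity at B: θ_0 = M_B·5.533/EI, so M_B = 1161/5.533 = 209.9 kN·m (hogging).
Span AB, ΣM about A with M_B applied at B: R_B^{AB}·12 = 642 + 209.9, so R_B^{AB} = 70.99 kN and R_A = 107 − 70.99 = 36.01 kN.
Span BC, ΣM about C: R_B^{BC}·4.6 = 484 + 209.9, so R_B^{BC} = 150.8 kN and R_C = 210.4 − 150.8 = 59.6 kN.
R_B = 70.99 + 150.8 = 221.8 kN.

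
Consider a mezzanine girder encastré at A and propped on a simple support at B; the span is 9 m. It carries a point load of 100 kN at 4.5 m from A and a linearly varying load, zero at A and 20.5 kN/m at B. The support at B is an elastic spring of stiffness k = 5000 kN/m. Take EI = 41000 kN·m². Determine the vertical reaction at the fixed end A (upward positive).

Remove the prop at B; the released (primary) structure is a cantilever built in at A.
Free-end deflection of the primary structure under the applied loading (downward +):
  point load 100 at a = 4.5: Pa²(3L − a)/(6EI) = 7594/EI
  triangular load, peak 20.5 at the free end: 11w₀L⁴/(120EI) = 12329/EI
  δ_0 = 19923/EI
Flexibility coefficient — unit upward force at B: δ_{BB} = L³/(3EI) = 243/EI.
With EI = 41000 kN·m²: δ_0 = 0.48593 m and δ_{BB} = 0.005927 m/kN.
Compatibility — the spring shortens by R_B/k under the reaction it provides: δ_0 − R_B·δ_{BB} = R_B/k. With 1/k = 0.0002 m/kN, R_B = δ_0 / (δ_{BB} + 1/k) = 0.48593 / (0.005927 + 0.0002) = 79.31 kN.
Vertical equilibrium: R_A = ΣP − R_B = 192.2 − 79.31 = 112.9 kN.

R_A = 112.9 kN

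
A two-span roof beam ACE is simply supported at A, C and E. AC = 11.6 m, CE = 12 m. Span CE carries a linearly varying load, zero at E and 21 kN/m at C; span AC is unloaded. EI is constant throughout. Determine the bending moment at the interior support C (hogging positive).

M_C = 102.5 kN·m

Insert a hinge at C; M_C is the redundant, and each span becomes simply supported.
Discontinuity in slope at C on the released structure — sum the simple-span end rotations:
  span CE: triangular load, peak 21: w₀L³/(45EI) = 806.4/EI
  relative rotation θ_0 = (0 + 806.4)/EI = 806.4/EI
A unit hogging moment at C produces rotation L₁/(3EI) + L₂/(3EI) = 7.867/EI.
Compatibility: M_C·(L₁+L₂)/(3EI) = θ_0, giving M_C = 102.5 kN·m (hogging).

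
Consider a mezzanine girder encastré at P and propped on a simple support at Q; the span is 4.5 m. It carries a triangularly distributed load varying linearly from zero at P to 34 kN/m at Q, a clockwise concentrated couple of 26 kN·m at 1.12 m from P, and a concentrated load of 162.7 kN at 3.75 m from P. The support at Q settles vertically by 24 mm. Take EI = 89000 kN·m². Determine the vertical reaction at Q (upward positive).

R_Q = 97.93 kN

Release the roller at Q. Primary structure: cantilever fixed at P.
Deflection at Q on the released cantilever, summing each load's contribution:
  triangular load, peak 34 at the free end: 11w₀L⁴/(120EI) = 1278/EI
  clockwise couple 26 at a = 1.12: M₀a(2L − a)/(2EI) = 114.7/EI
  point load 162.7 at a = 3.75: Pa²(3L − a)/(6EI) = 3718/EI
  δ_0 = 5111/EI
Tip deflection under a unit load at Q: L³/(3EI) = 30.38/EI.
With EI = 89000 kN·m²: δ_0 = 0.057424 m and δ_{QQ} = 0.000341 m/kN.
Compatibility — the beam at Q must follow the support down by 0.024 m: δ_0 − R_Q·δ_{QQ} = 0.024, so R_Q = (0.057424 − 0.024)/0.000341 = 97.93 kN.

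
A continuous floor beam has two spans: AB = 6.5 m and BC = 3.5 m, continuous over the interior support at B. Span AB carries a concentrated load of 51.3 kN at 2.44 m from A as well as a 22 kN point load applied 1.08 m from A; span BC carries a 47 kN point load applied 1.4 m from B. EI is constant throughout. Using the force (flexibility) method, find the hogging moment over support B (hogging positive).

Insert a hinge at B; M_B is the redundant, and each span becomes simply supported.
End slopes at the hinge B, treating each span as simply supported:
  span AB: point load 51.3 at a = 2.44: Pab(L + a)/(6LEI) = 116.5/EI
  span AB: point load 22 at a = 1.08: Pab(L + a)/(6LEI) = 25.03/EI
  span BC: point load 47 at a = 1.4: Pab(L + b)/(6LEI) = 36.85/EI
  relative rotation θ_0 = (141.5 + 36.85)/EI = 178.4/EI
A unit hogging moment at B produces rotation L₁/(3EI) + L₂/(3EI) = 3.333/EI.
Compatibility: M_B·(L₁+L₂)/(3EI) = θ_0, giving M_B = 53.51 kN·m (hogging).

M_B = 53.51 kN·m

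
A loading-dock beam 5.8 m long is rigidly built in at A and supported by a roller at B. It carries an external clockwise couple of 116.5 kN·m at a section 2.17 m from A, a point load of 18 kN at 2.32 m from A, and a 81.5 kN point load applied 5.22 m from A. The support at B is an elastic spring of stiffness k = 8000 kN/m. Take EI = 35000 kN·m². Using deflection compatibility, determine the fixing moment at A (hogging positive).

Take the reaction at B as the redundant and release it; the primary structure is a cantilever fixed at A.
Deflection at B on the released cantilever, summing each load's contribution:
  clockwise couple 116.5 at a = 2.17: M₀a(2L − a)/(2EI) = 1192/EI
  point load 18 at a = 2.32: Pa²(3L − a)/(6EI) = 243.5/EI
  point load 81.5 at a = 5.22: Pa²(3L − a)/(6EI) = 4508/EI
  δ_0 = 5944/EI
Tip deflection under a unit load at B: L³/(3EI) = 65.04/EI.
With EI = 35000 kN·m²: δ_0 = 0.16982 m and δ_{BB} = 0.001858 m/kN.
Compatibility — the spring shortens by R_B/k under the reaction it provides: δ_0 − R_B·δ_{BB} = R_B/k. With 1/k = 0.000125 m/kN, R_B = δ_0 / (δ_{BB} + 1/k) = 0.16982 / (0.001858 + 0.000125) = 85.63 kN.
Moment equilibrium about A: M_A = Σ(load moments about A) − R_B·L = 583.7 − 85.63×5.8 = 87.05 kN·m.

M_A = 87.05 kN·m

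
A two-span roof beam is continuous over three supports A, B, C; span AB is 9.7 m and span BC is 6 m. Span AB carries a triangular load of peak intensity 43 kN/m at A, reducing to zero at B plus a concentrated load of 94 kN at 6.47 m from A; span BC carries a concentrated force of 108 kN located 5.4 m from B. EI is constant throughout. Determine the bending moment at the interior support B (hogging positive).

M_B = 262.4 kN·m

Take M_B as the redundant. Released structure: two simple spans AB and BC with a hinge at B.
Discontinuity in slope at B on the released structure — sum the simple-span end rotations:
  span AB: triangular load, peak 43: 7w₀L³/(360EI) = 763.1/EI
  span AB: point load 94 at a = 6.47: Pab(L + a)/(6LEI) = 545.8/EI
  span BC: point load 108 at a = 5.4: Pab(L + b)/(6LEI) = 64.15/EI
  relative rotation θ_0 = (1309 + 64.15)/EI = 1373/EI
A unit hogging moment at B produces rotation L₁/(3EI) + L₂/(3EI) = 5.233/EI.
Compatibility: M_B·(L₁+L₂)/(3EI) = θ_0, giving M_B = 262.4 kN·m (hogging).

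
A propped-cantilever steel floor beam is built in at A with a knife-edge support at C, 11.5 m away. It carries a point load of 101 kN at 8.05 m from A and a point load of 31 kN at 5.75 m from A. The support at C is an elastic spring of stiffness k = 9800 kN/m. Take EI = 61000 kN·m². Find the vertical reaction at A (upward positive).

R_A = 66.21 kN

Release the roller at C. Primary structure: cantilever fixed at A.
Downward deflection at the released point C due to the loads:
  point load 101 at a = 8.05: Pa²(3L − a)/(6EI) = 28853/EI
  point load 31 at a = 5.75: Pa²(3L − a)/(6EI) = 4911/EI
  δ_0 = 33764/EI
Tip deflection under a unit load at C: L³/(3EI) = 507/EI.
With EI = 61000 kN·m²: δ_0 = 0.55351 m and δ_{CC} = 0.008311 m/kN.
Compatibility — the spring shortens by R_C/k under the reaction it provides: δ_0 − R_C·δ_{CC} = R_C/k. With 1/k = 0.000102 m/kN, R_C = δ_0 / (δ_{CC} + 1/k) = 0.55351 / (0.008311 + 0.000102) = 65.79 kN.
Vertical equilibrium: R_A = ΣP − R_C = 132 − 65.79 = 66.21 kN.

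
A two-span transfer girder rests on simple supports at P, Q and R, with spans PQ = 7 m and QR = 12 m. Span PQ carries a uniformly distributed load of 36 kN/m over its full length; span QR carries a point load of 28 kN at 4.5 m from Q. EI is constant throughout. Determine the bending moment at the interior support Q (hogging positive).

M_Q = 121.6 kN·m

Take M_Q as the redundant. Released structure: two simple spans PQ and QR with a hinge at Q.
End slopes at the hinge Q, treating each span as simply supported:
  span PQ: UDL 36: wL³/(24EI) = 514.5/EI
  span QR: point load 28 at a = 4.5: Pab(L + b)/(6LEI) = 255.9/EI
  relative rotation θ_0 = (514.5 + 255.9)/EI = 770.4/EI
A unit hogging moment at Q produces rotation L₁/(3EI) + L₂/(3EI) = 6.333/EI.
Compatibility: M_Q·(L₁+L₂)/(3EI) = θ_0, giving M_Q = 121.6 kN·m (hogging).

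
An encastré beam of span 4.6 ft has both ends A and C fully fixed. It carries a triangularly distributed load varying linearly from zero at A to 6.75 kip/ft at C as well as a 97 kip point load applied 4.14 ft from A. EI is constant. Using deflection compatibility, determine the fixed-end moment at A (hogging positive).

Take the two fixed-end moments M_A, M_C as redundants; the released structure is the simple span AC.
Simple-span end rotations at A and C under the given loads:
  at A: triangular load, peak 6.75: 7w₀L³/(360EI) = 12.78/EI
  at C: triangular load, peak 6.75: w₀L³/(45EI) = 14.6/EI
  at A: point load 97 at a = 4.14: Pab(L + b)/(6LEI) = 33.87/EI
  at C: point load 97 at a = 4.14: Pab(L + a)/(6LEI) = 58.5/EI
  θ_A0 = 46.64/EI,  θ_C0 = 73.1/EI
Flexibility coefficients: a unit moment at one end gives L/(3EI) there and L/(6EI) at the far end, so f₁₁ = f₂₂ = 1.533/EI and f₁₂ = f₂₁ = 0.7667/EI.
Compatibility — zero rotation at each built-in end:
  1.533 M_A + 0.7667 M_C = 46.64
  0.7667 M_A + 1.533 M_C = 73.1
Solving the pair gives M_A = 8.777 kip·ft and M_C = 43.28 kip·ft (hogging).

M_A = 8.777 kip·ft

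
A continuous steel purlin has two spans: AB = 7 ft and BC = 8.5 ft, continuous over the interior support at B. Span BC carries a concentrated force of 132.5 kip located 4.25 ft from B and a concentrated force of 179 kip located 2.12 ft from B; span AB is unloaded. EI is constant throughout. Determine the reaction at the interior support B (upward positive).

Take M_B as the redundant. Released structure: two simple spans AB and BC with a hinge at B.
Discontinuity in slope at B on the released structure — sum the simple-span end rotations:
  span BC: point load 132.5 at a = 4.25: Pab(L + b)/(6LEI) = 598.3/EI
  span BC: point load 179 at a = 2.12: Pab(L + b)/(6LEI) = 706.4/EI
  relative rotation θ_0 = (0 + 1305)/EI = 1305/EI
A unit hogging moment at B produces rotation L₁/(3EI) + L₂/(3EI) = 5.167/EI.
Compatibility: M_B·(L₁+L₂)/(3EI) = θ_0, giving M_B = 252.5 kip·ft (hogging).
Span AB, ΣM about A with M_B applied at B: R_B^{AB}·7 = 0 + 252.5, so R_B^{AB} = 36.07 kip and R_A = 0 − 36.07 = -36.07 kip.
Span BC, ΣM about C: R_B^{BC}·8.5 = 1705 + 252.5, so R_B^{BC} = 230.3 kip and R_C = 311.5 − 230.3 = 81.19 kip.
R_B = 36.07 + 230.3 = 266.4 kip.

R_B = 266.4 kip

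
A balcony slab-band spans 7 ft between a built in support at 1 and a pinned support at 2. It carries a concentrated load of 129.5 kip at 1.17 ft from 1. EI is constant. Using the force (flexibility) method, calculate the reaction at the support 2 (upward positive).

Release the roller at 2. Primary structure: cantilever fixed at 1.
Deflection at 2 on the released cantilever, summing each load's contribution:
  point load 129.5 at a = 1.17: Pa²(3L − a)/(6EI) = 585.9/EI
Tip deflection under a unit load at 2: L³/(3EI) = 114.3/EI.
The prop prevents deflection at 2: R_2 = δ_0/δ_{22} = 585.9/114.3 = 5.124 kip.

R_2 = 5.124 kip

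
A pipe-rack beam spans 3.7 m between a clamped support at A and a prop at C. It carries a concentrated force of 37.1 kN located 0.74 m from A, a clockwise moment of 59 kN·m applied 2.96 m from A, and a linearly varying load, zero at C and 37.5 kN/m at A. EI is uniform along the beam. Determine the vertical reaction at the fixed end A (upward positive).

Remove the prop at C; the released (primary) structure is a cantilever built in at A.
Primary-structure tip deflection at C by superposition:
  point load 37.1 at a = 0.74: Pa²(3L − a)/(6EI) = 35.08/EI
  clockwise couple 59 at a = 2.96: M₀a(2L − a)/(2EI) = 387.7/EI
  triangular load, peak 37.5 at the fixed end: w₀L⁴/(30EI) = 234.3/EI
  δ_0 = 657/EI
Flexibility coefficient — unit upward force at C: δ_{CC} = L³/(3EI) = 16.88/EI.
Compatibility at C: δ_0 − R_C·δ_{CC} = 0, so R_C = 657/16.88 = 38.91 kN.
Vertical equilibrium: R_A = ΣP − R_C = 106.5 − 38.91 = 67.56 kN.

R_A = 67.56 kN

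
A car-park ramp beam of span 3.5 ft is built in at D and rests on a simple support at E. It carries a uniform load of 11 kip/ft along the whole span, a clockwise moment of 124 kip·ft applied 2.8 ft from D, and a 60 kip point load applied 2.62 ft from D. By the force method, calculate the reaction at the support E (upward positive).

R_E = 103.3 kip

Take the reaction at E as the redundant and release it; the primary structure is a cantilever fixed at D.
Deflection at E on the released cantilever, summing each load's contribution:
  UDL 11: wL⁴/(8EI) = 206.3/EI
  clockwise couple 124 at a = 2.8: M₀a(2L − a)/(2EI) = 729.1/EI
  point load 60 at a = 2.62: Pa²(3L − a)/(6EI) = 540.9/EI
  δ_0 = 1476/EI
Tip deflection under a unit load at E: L³/(3EI) = 14.29/EI.
Compatibility at E: δ_0 − R_E·δ_{EE} = 0, so R_E = 1476/14.29 = 103.3 kip.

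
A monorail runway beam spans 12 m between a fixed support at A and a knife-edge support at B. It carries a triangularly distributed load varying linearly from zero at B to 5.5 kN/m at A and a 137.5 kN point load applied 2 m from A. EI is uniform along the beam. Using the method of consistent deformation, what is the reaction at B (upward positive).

R_B = 12.01 kN

Choose R_B as the redundant. The primary structure is the cantilever fixed at A.
Free-end deflection of the primary structure under the applied loading (downward +):
  triangular load, peak 5.5 at the fixed end: w₀L⁴/(30EI) = 3802/EI
  point load 137.5 at a = 2: Pa²(3L − a)/(6EI) = 3117/EI
  δ_0 = 6918/EI
Tip deflection under a unit load at B: L³/(3EI) = 576/EI.
Compatibility at B: δ_0 − R_B·δ_{BB} = 0, so R_B = 6918/576 = 12.01 kN.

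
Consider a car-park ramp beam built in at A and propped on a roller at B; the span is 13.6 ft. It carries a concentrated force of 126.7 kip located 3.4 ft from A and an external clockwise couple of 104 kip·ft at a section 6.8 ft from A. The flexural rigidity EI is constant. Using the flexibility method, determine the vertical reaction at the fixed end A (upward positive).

R_A = 107.2 kip

Release the roller at B. Primary structure: cantilever fixed at A.
Deflection at B on the released cantilever, summing each load's contribution:
  point load 126.7 at a = 3.4: Pa²(3L − a)/(6EI) = 9130/EI
  clockwise couple 104 at a = 6.8: M₀a(2L − a)/(2EI) = 7213/EI
  δ_0 = 16343/EI
Tip deflection under a unit load at B: L³/(3EI) = 838.5/EI.
Compatibility at B: δ_0 − R_B·δ_{BB} = 0, so R_B = 16343/838.5 = 19.49 kip.
Vertical equilibrium: R_A = ΣP − R_B = 126.7 − 19.49 = 107.2 kip.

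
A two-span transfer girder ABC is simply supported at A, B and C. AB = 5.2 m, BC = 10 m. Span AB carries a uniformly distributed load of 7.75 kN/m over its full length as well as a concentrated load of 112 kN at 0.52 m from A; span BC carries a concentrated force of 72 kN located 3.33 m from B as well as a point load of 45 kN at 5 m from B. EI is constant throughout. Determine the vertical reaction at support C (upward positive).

R_C = 30.27 kN

Insert a hinge at B; M_B is the redundant, and each span becomes simply supported.
Discontinuity in slope at B on the released structure — sum the simple-span end rotations:
  span AB: UDL 7.75: wL³/(24EI) = 45.4/EI
  span AB: point load 112 at a = 0.52: Pab(L + a)/(6LEI) = 49.97/EI
  span BC: point load 72 at a = 3.33: Pab(L + b)/(6LEI) = 444.3/EI
  span BC: point load 45 at a = 5: Pab(L + b)/(6LEI) = 281.2/EI
  relative rotation θ_0 = (95.37 + 725.6)/EI = 820.9/EI
A unit hogging moment at B produces rotation L₁/(3EI) + L₂/(3EI) = 5.067/EI.
Compatibility: M_B·(L₁+L₂)/(3EI) = θ_0, giving M_B = 162 kN·m (hogging).
Span BC, ΣM about C: R_B^{BC}·10 = 705.2 + 162, so R_B^{BC} = 86.73 kN and R_C = 117 − 86.73 = 30.27 kN.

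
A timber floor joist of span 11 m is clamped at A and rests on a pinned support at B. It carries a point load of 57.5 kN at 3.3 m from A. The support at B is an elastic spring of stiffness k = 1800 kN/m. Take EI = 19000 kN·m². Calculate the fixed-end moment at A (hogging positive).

M_A = 114.7 kN·m

Release the roller at B. Primary structure: cantilever fixed at A.
Deflection at B on the released cantilever, summing each load's contribution:
  point load 57.5 at a = 3.3: Pa²(3L − a)/(6EI) = 3100/EI
Flexibility coefficient — unit upward force at B: δ_{BB} = L³/(3EI) = 443.7/EI.
With EI = 19000 kN·m²: δ_0 = 0.16314 m and δ_{BB} = 0.023351 m/kN.
Compatibility — the spring shortens by R_B/k under the reaction it provides: δ_0 − R_B·δ_{BB} = R_B/k. With 1/k = 0.000556 m/kN, R_B = δ_0 / (δ_{BB} + 1/k) = 0.16314 / (0.023351 + 0.000556) = 6.824 kN.
Moment equilibrium about A: M_A = Σ(load moments about A) − R_B·L = 189.8 − 6.824×11 = 114.7 kN·m.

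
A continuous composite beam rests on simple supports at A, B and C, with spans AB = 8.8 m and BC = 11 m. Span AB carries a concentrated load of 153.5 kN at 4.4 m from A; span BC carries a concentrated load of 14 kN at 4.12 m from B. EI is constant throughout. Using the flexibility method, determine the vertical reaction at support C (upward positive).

Insert a hinge at B; M_B is the redundant, and each span becomes simply supported.
Rotations at B on the released spans (each span's end-slope, ×1/EI):
  span AB: point load 153.5 at a = 4.4: Pab(L + a)/(6LEI) = 742.9/EI
  span BC: point load 14 at a = 4.12: Pab(L + b)/(6LEI) = 107.5/EI
  relative rotation θ_0 = (742.9 + 107.5)/EI = 850.4/EI
A unit hogging moment at B produces rotation L₁/(3EI) + L₂/(3EI) = 6.6/EI.
Compatibility: M_B·(L₁+L₂)/(3EI) = θ_0, giving M_B = 128.9 kN·m (hogging).
Span BC, ΣM about C: R_B^{BC}·11 = 96.32 + 128.9, so R_B^{BC} = 20.47 kN and R_C = 14 − 20.47 = -6.471 kN.

R_C = -6.471 kN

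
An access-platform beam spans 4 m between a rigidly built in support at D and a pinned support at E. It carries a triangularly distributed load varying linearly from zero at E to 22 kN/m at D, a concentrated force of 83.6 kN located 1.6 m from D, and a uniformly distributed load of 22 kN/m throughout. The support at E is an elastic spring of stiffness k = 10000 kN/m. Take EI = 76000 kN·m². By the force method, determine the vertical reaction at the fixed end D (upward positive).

R_D = 172 kN

Choose R_E as the redundant. The primary structure is the cantilever fixed at D.
Deflection at E on the released cantilever, summing each load's contribution:
  triangular load, peak 22 at the fixed end: w₀L⁴/(30EI) = 187.7/EI
  point load 83.6 at a = 1.6: Pa²(3L − a)/(6EI) = 371/EI
  UDL 22: wL⁴/(8EI) = 704/EI
  δ_0 = 1263/EI
Tip deflection under a unit load at E: L³/(3EI) = 21.33/EI.
With EI = 76000 kN·m²: δ_0 = 0.016614 m and δ_{EE} = 0.000281 m/kN.
Compatibility — the spring shortens by R_E/k under the reaction it provides: δ_0 − R_E·δ_{EE} = R_E/k. With 1/k = 0.0001 m/kN, R_E = δ_0 / (δ_{EE} + 1/k) = 0.016614 / (0.000281 + 0.0001) = 43.64 kN.
Vertical equilibrium: R_D = ΣP − R_E = 215.6 − 43.64 = 172 kN.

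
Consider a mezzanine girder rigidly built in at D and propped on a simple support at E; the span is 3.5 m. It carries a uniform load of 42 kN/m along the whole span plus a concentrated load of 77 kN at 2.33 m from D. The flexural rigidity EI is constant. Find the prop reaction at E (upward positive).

R_E = 94.95 kN

Take the reaction at E as the redundant and release it; the primary structure is a cantilever fixed at D.
Downward deflection at the released point E due to the loads:
  UDL 42: wL⁴/(8EI) = 787.8/EI
  point load 77 at a = 2.33: Pa²(3L − a)/(6EI) = 569.2/EI
  δ_0 = 1357/EI
Flexibility coefficient — unit upward force at E: δ_{EE} = L³/(3EI) = 14.29/EI.
Compatibility at E: δ_0 − R_E·δ_{EE} = 0, so R_E = 1357/14.29 = 94.95 kN.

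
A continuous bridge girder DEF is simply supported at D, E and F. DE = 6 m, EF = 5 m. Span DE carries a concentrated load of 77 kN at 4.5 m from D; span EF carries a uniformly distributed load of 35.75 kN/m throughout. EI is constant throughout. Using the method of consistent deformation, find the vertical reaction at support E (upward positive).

R_E = 180.9 kN

Take M_E as the redundant. Released structure: two simple spans DE and EF with a hinge at E.
Rotations at E on the released spans (each span's end-slope, ×1/EI):
  span DE: point load 77 at a = 4.5: Pab(L + a)/(6LEI) = 151.6/EI
  span EF: UDL 35.75: wL³/(24EI) = 186.2/EI
  relative rotation θ_0 = (151.6 + 186.2)/EI = 337.8/EI
A unit hogging moment at E produces rotation L₁/(3EI) + L₂/(3EI) = 3.667/EI.
Slope continuity at E: θ_0 = M_E·3.667/EI, so M_E = 337.8/3.667 = 92.12 kN·m (hogging).
Span DE, ΣM about D with M_E applied at E: R_E^{DE}·6 = 346.5 + 92.12, so R_E^{DE} = 73.1 kN and R_D = 77 − 73.1 = 3.896 kN.
Span EF, ΣM about F: R_E^{EF}·5 = 446.9 + 92.12, so R_E^{EF} = 107.8 kN and R_F = 178.8 − 107.8 = 70.95 kN.
R_E = 73.1 + 107.8 = 180.9 kN.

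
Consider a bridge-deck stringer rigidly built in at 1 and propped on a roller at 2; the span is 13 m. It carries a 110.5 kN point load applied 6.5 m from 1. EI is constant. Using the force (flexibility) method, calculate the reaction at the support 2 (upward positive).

R_2 = 34.53 kN

Choose R_2 as the redundant. The primary structure is the cantilever fixed at 1.
Deflection at 2 on the released cantilever, summing each load's contribution:
  point load 110.5 at a = 6.5: Pa²(3L − a)/(6EI) = 25288/EI
Flexibility coefficient — unit upward force at 2: δ_{22} = L³/(3EI) = 732.3/EI.
Compatibility at 2: δ_0 − R_2·δ_{22} = 0, so R_2 = 25288/732.3 = 34.53 kN.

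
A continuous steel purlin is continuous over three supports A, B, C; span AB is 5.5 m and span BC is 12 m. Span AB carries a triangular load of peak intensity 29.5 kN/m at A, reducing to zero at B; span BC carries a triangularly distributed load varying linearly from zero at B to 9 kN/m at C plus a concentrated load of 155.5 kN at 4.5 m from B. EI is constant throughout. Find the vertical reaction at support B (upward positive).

R_B = 224.9 kN

Release continuity at B by inserting a hinge; the redundant is the internal moment M_B. The primary structure is two simply-supported spans AB and BC.
End slopes at the hinge B, treating each span as simply supported:
  span AB: triangular load, peak 29.5: 7w₀L³/(360EI) = 95.43/EI
  span BC: triangular load, peak 9: 7w₀L³/(360EI) = 302.4/EI
  span BC: point load 155.5 at a = 4.5: Pab(L + b)/(6LEI) = 1421/EI
  relative rotation θ_0 = (95.43 + 1724)/EI = 1819/EI
A unit hogging moment at B produces rotation L₁/(3EI) + L₂/(3EI) = 5.833/EI.
Compatibility: M_B·(L₁+L₂)/(3EI) = θ_0, giving M_B = 311.9 kN·m (hogging).
Span AB, ΣM about A with M_B applied at B: R_B^{AB}·5.5 = 148.7 + 311.9, so R_B^{AB} = 83.74 kN and R_A = 81.12 − 83.74 = -2.619 kN.
Span BC, ΣM about C: R_B^{BC}·12 = 1382 + 311.9, so R_B^{BC} = 141.2 kN and R_C = 209.5 − 141.2 = 68.32 kN.
R_B = 83.74 + 141.2 = 224.9 kN.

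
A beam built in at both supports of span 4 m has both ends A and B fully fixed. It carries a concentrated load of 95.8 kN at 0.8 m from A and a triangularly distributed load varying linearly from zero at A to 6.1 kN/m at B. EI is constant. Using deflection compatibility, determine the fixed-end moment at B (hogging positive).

Release both end moments; the primary structure is a simply-supported span AB with redundants M_A and M_B.
Simple-span end rotations at A and B under the given loads:
  at A: point load 95.8 at a = 0.8: Pab(L + b)/(6LEI) = 73.57/EI
  at B: point load 95.8 at a = 0.8: Pab(L + a)/(6LEI) = 49.05/EI
  at A: triangular load, peak 6.1: 7w₀L³/(360EI) = 7.591/EI
  at B: triangular load, peak 6.1: w₀L³/(45EI) = 8.676/EI
  θ_A0 = 81.17/EI,  θ_B0 = 57.73/EI
Flexibility coefficients: a unit moment at one end gives L/(3EI) there and L/(6EI) at the far end, so f₁₁ = f₂₂ = 1.333/EI and f₁₂ = f₂₁ = 0.6667/EI.
Compatibility — zero rotation at each built-in end:
  1.333 M_A + 0.6667 M_B = 81.17
  0.6667 M_A + 1.333 M_B = 57.73
Solving the pair gives M_A = 52.3 kN·m and M_B = 17.14 kN·m (hogging).

M_B = 17.14 kN·m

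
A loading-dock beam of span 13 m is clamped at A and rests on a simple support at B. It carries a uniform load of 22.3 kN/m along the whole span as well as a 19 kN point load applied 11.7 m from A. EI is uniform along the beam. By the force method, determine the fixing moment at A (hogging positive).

Release the roller at B. Primary structure: cantilever fixed at A.
Free-end deflection of the primary structure under the applied loading (downward +):
  UDL 22.3: wL⁴/(8EI) = 79614/EI
  point load 19 at a = 11.7: Pa²(3L − a)/(6EI) = 11834/EI
  δ_0 = 91448/EI
Tip deflection under a unit load at B: L³/(3EI) = 732.3/EI.
The prop prevents deflection at B: R_B = δ_0/δ_{BB} = 91448/732.3 = 124.9 kN.
Moment equilibrium about A: M_A = Σ(load moments about A) − R_B·L = 2107 − 124.9×13 = 483.3 kN·m.

M_A = 483.3 kN·m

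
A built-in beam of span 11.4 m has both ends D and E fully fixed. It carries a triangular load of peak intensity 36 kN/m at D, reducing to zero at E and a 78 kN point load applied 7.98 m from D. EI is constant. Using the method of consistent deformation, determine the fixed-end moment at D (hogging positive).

M_D = 289.9 kN·m

Take the two fixed-end moments M_D, M_E as redundants; the released structure is the simple span DE.
Simple-span end rotations at D and E under the given loads:
  at D: triangular load, peak 36: w₀L³/(45EI) = 1185/EI
  at E: triangular load, peak 36: 7w₀L³/(360EI) = 1037/EI
  at D: point load 78 at a = 7.98: Pab(L + b)/(6LEI) = 461.2/EI
  at E: point load 78 at a = 7.98: Pab(L + a)/(6LEI) = 603.1/EI
  θ_D0 = 1646/EI,  θ_E0 = 1640/EI
Flexibility coefficients: a unit moment at one end gives L/(3EI) there and L/(6EI) at the far end, so f₁₁ = f₂₂ = 3.8/EI and f₁₂ = f₂₁ = 1.9/EI.
Compatibility — zero rotation at each built-in end:
  3.8 M_D + 1.9 M_E = 1646
  1.9 M_D + 3.8 M_E = 1640
Solving the pair gives M_D = 289.9 kN·m and M_E = 286.7 kN·m (hogging).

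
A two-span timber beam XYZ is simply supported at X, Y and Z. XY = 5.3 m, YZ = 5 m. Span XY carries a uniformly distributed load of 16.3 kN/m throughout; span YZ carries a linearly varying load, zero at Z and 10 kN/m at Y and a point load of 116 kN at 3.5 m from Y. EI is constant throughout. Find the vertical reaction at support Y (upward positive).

R_Y = 124.2 kN

Take M_Y as the redundant. Released structure: two simple spans XY and YZ with a hinge at Y.
End slopes at the hinge Y, treating each span as simply supported:
  span XY: UDL 16.3: wL³/(24EI) = 101.1/EI
  span YZ: triangular load, peak 10: w₀L³/(45EI) = 27.78/EI
  span YZ: point load 116 at a = 3.5: Pab(L + b)/(6LEI) = 131.9/EI
  relative rotation θ_0 = (101.1 + 159.7)/EI = 260.8/EI
A unit hogging moment at Y produces rotation L₁/(3EI) + L₂/(3EI) = 3.433/EI.
Compatibility: M_Y·(L₁+L₂)/(3EI) = θ_0, giving M_Y = 75.97 kN·m (hogging).
Span XY, ΣM about X with M_Y applied at Y: R_Y^{XY}·5.3 = 228.9 + 75.97, so R_Y^{XY} = 57.53 kN and R_X = 86.39 − 57.53 = 28.86 kN.
Span YZ, ΣM about Z: R_Y^{YZ}·5 = 257.3 + 75.97, so R_Y^{YZ} = 66.66 kN and R_Z = 141 − 66.66 = 74.34 kN.
R_Y = 57.53 + 66.66 = 124.2 kN.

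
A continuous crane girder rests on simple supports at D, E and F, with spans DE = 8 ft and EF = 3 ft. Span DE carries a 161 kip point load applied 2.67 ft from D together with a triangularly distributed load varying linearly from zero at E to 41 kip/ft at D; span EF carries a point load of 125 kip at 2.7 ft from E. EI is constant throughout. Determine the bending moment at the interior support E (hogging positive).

M_E = 255.3 kip·ft

Take M_E as the redundant. Released structure: two simple spans DE and EF with a hinge at E.
Rotations at E on the released spans (each span's end-slope, ×1/EI):
  span DE: point load 161 at a = 2.67: Pab(L + a)/(6LEI) = 509.3/EI
  span DE: triangular load, peak 41: 7w₀L³/(360EI) = 408.2/EI
  span EF: point load 125 at a = 2.7: Pab(L + b)/(6LEI) = 18.56/EI
  relative rotation θ_0 = (917.5 + 18.56)/EI = 936.1/EI
A unit hogging moment at E produces rotation L₁/(3EI) + L₂/(3EI) = 3.667/EI.
Compatibility: M_E·(L₁+L₂)/(3EI) = θ_0, giving M_E = 255.3 kip·ft (hogging).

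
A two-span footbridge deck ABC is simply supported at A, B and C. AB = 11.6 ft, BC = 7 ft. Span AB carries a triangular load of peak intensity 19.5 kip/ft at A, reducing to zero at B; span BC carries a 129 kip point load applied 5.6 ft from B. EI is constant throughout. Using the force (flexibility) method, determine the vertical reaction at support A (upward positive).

Take M_B as the redundant. Released structure: two simple spans AB and BC with a hinge at B.
Discontinuity in slope at B on the released structure — sum the simple-span end rotations:
  span AB: triangular load, peak 19.5: 7w₀L³/(360EI) = 591.8/EI
  span BC: point load 129 at a = 5.6: Pab(L + b)/(6LEI) = 202.3/EI
  relative rotation θ_0 = (591.8 + 202.3)/EI = 794.1/EI
A unit hogging moment at B produces rotation L₁/(3EI) + L₂/(3EI) = 6.2/EI.
Compatibility: M_B·(L₁+L₂)/(3EI) = θ_0, giving M_B = 128.1 kip·ft (hogging).
Span AB, ΣM about A with M_B applied at B: R_B^{AB}·11.6 = 437.3 + 128.1, so R_B^{AB} = 48.74 kip and R_A = 113.1 − 48.74 = 64.36 kip.

R_A = 64.36 kip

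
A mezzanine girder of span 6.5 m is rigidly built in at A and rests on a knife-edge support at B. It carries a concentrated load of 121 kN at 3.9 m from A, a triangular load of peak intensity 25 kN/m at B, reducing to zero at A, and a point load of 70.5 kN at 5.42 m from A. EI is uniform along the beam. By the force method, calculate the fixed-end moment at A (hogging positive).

Release the roller at B. Primary structure: cantilever fixed at A.
Downward deflection at the released point B due to the loads:
  point load 121 at a = 3.9: Pa²(3L − a)/(6EI) = 4785/EI
  triangular load, peak 25 at the free end: 11w₀L⁴/(120EI) = 4091/EI
  point load 70.5 at a = 5.42: Pa²(3L − a)/(6EI) = 4860/EI
  δ_0 = 13736/EI
Flexibility coefficient — unit upward force at B: δ_{BB} = L³/(3EI) = 91.54/EI.
The prop prevents deflection at B: R_B = δ_0/δ_{BB} = 13736/91.54 = 150.1 kN.
Moment equilibrium about A: M_A = Σ(load moments about A) − R_B·L = 1206 − 150.1×6.5 = 230.8 kN·m.

M_A = 230.8 kN·m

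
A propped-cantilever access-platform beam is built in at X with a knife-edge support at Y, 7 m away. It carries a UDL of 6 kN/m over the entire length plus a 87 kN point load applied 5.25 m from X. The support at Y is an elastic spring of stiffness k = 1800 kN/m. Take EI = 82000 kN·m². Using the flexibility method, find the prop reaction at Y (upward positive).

Take the reaction at Y as the redundant and release it; the primary structure is a cantilever fixed at X.
Primary-structure tip deflection at Y by superposition:
  UDL 6: wL⁴/(8EI) = 1801/EI
  point load 87 at a = 5.25: Pa²(3L − a)/(6EI) = 6295/EI
  δ_0 = 8095/EI
Tip deflection under a unit load at Y: L³/(3EI) = 114.3/EI.
With EI = 82000 kN·m²: δ_0 = 0.098724 m and δ_{YY} = 0.001394 m/kN.
Compatibility — the spring shortens by R_Y/k under the reaction it provides: δ_0 − R_Y·δ_{YY} = R_Y/k. With 1/k = 0.000556 m/kN, R_Y = δ_0 / (δ_{YY} + 1/k) = 0.098724 / (0.001394 + 0.000556) = 50.63 kN.

R_Y = 50.63 kN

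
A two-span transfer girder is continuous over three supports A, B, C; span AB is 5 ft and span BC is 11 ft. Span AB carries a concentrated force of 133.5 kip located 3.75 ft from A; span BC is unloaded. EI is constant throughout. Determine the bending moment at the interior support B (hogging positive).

Release continuity at B by inserting a hinge; the redundant is the internal moment M_B. The primary structure is two simply-supported spans AB and BC.
End slopes at the hinge B, treating each span as simply supported:
  span AB: point load 133.5 at a = 3.75: Pab(L + a)/(6LEI) = 182.5/EI
  relative rotation θ_0 = (182.5 + 0)/EI = 182.5/EI
A unit hogging moment at B produces rotation L₁/(3EI) + L₂/(3EI) = 5.333/EI.
Compatibility: M_B·(L₁+L₂)/(3EI) = θ_0, giving M_B = 34.22 kip·ft (hogging).

M_B = 34.22 kip·ft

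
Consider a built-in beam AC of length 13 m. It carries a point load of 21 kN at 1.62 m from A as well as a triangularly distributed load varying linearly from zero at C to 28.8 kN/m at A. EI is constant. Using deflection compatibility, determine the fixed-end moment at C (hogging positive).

M_C = 166 kN·m

Release both end moments; the primary structure is a simply-supported span AC with redundants M_A and M_C.
End rotations of the released simple span under the applied load (×1/EI):
  at A: point load 21 at a = 1.62: Pab(L + b)/(6LEI) = 121/EI
  at C: point load 21 at a = 1.62: Pab(L + a)/(6LEI) = 72.57/EI
  at A: triangular load, peak 28.8: w₀L³/(45EI) = 1406/EI
  at C: triangular load, peak 28.8: 7w₀L³/(360EI) = 1230/EI
  θ_A0 = 1527/EI,  θ_C0 = 1303/EI
Flexibility coefficients: a unit moment at one end gives L/(3EI) there and L/(6EI) at the far end, so f₁₁ = f₂₂ = 4.333/EI and f₁₂ = f₂₁ = 2.167/EI.
Compatibility — zero rotation at each built-in end:
  4.333 M_A + 2.167 M_C = 1527
  2.167 M_A + 4.333 M_C = 1303
Solving the pair gives M_A = 269.4 kN·m and M_C = 166 kN·m (hogging).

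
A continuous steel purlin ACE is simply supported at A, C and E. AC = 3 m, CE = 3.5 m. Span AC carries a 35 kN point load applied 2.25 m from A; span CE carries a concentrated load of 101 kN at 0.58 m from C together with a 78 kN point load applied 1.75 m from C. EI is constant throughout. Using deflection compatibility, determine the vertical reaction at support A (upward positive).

R_A = -11.13 kN

Insert a hinge at C; M_C is the redundant, and each span becomes simply supported.
Discontinuity in slope at C on the released structure — sum the simple-span end rotations:
  span AC: point load 35 at a = 2.25: Pab(L + a)/(6LEI) = 17.23/EI
  span CE: point load 101 at a = 0.58: Pab(L + b)/(6LEI) = 52.29/EI
  span CE: point load 78 at a = 1.75: Pab(L + b)/(6LEI) = 59.72/EI
  relative rotation θ_0 = (17.23 + 112)/EI = 129.2/EI
A unit hogging moment at C produces rotation L₁/(3EI) + L₂/(3EI) = 2.167/EI.
Compatibility: M_C·(L₁+L₂)/(3EI) = θ_0, giving M_C = 59.65 kN·m (hogging).
Span AC, ΣM about A with M_C applied at C: R_C^{AC}·3 = 78.75 + 59.65, so R_C^{AC} = 46.13 kN and R_A = 35 − 46.13 = -11.13 kN.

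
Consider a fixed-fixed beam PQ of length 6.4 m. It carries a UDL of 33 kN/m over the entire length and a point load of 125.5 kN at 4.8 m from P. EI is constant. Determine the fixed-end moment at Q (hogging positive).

Take the two fixed-end moments M_P, M_Q as redundants; the released structure is the simple span PQ.
End rotations of the released simple span under the applied load (×1/EI):
  at P: UDL 33: wL³/(24EI) = 360.4/EI
  at Q: UDL 33: wL³/(24EI) = 360.4/EI
  at P: point load 125.5 at a = 4.8: Pab(L + b)/(6LEI) = 200.8/EI
  at Q: point load 125.5 at a = 4.8: Pab(L + a)/(6LEI) = 281.1/EI
  θ_P0 = 561.2/EI,  θ_Q0 = 641.6/EI
Flexibility coefficients: a unit moment at one end gives L/(3EI) there and L/(6EI) at the far end, so f₁₁ = f₂₂ = 2.133/EI and f₁₂ = f₂₁ = 1.067/EI.
Compatibility — zero rotation at each built-in end:
  2.133 M_P + 1.067 M_Q = 561.2
  1.067 M_P + 2.133 M_Q = 641.6
Solving the pair gives M_P = 150.3 kN·m and M_Q = 225.6 kN·m (hogging).

M_Q = 225.6 kN·m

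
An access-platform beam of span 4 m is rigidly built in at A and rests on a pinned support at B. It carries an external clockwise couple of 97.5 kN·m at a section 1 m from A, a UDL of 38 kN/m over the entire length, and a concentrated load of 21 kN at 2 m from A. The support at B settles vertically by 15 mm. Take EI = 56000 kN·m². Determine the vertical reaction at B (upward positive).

R_B = 40.18 kN

Take the reaction at B as the redundant and release it; the primary structure is a cantilever fixed at A.
Deflection at B on the released cantilever, summing each load's contribution:
  clockwise couple 97.5 at a = 1: M₀a(2L − a)/(2EI) = 341.2/EI
  UDL 38: wL⁴/(8EI) = 1216/EI
  point load 21 at a = 2: Pa²(3L − a)/(6EI) = 140/EI
  δ_0 = 1697/EI
Tip deflection under a unit load at B: L³/(3EI) = 21.33/EI.
With EI = 56000 kN·m²: δ_0 = 0.030308 m and δ_{BB} = 0.000381 m/kN.
Compatibility — the beam at B must follow the support down by 0.015 m: δ_0 − R_B·δ_{BB} = 0.015, so R_B = (0.030308 − 0.015)/0.000381 = 40.18 kN.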